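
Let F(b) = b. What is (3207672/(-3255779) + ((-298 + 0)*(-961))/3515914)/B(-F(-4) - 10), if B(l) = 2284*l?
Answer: 5172757706873/78435111001925112 ≈ 6.5950e-5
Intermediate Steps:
(3207672/(-3255779) + ((-298 + 0)*(-961))/3515914)/B(-F(-4) - 10) = (3207672/(-3255779) + ((-298 + 0)*(-961))/3515914)/((2284*(-1*(-4) - 10))) = (3207672*(-1/3255779) - 298*(-961)*(1/3515914))/((2284*(4 - 10))) = (-3207672/3255779 + 286378*(1/3515914))/((2284*(-6))) = (-3207672/3255779 + 143189/1757957)/(-13704) = -5172757706873/5723519483503*(-1/13704) = 5172757706873/78435111001925112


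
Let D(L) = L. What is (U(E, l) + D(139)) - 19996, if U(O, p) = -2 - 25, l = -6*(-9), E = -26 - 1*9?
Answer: -19884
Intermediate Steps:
E = -35 (E = -26 - 9 = -35)
l = 54
U(O, p) = -27
(U(E, l) + D(139)) - 19996 = (-27 + 139) - 19996 = 112 - 19996 = -19884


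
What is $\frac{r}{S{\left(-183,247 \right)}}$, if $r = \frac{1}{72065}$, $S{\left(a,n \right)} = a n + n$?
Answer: $- \frac{1}{3239610010} \approx -3.0868 \cdot 10^{-10}$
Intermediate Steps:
$S{\left(a,n \right)} = n + a n$
$r = \frac{1}{72065} \approx 1.3876 \cdot 10^{-5}$
$\frac{r}{S{\left(-183,247 \right)}} = \frac{1}{72065 \cdot 247 \left(1 - 183\right)} = \frac{1}{72065 \cdot 247 \left(-182\right)} = \frac{1}{72065 \left(-44954\right)} = \frac{1}{72065} \left(- \frac{1}{44954}\right) = - \frac{1}{3239610010}$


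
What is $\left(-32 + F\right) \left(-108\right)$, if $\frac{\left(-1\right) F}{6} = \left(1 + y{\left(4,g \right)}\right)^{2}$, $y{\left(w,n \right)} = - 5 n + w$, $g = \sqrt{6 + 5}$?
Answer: $197856 - 32400 \sqrt{11} \approx 90397.0$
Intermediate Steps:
$g = \sqrt{11} \approx 3.3166$
$y{\left(w,n \right)} = w - 5 n$
$F = - 6 \left(5 - 5 \sqrt{11}\right)^{2}$ ($F = - 6 \left(1 + \left(4 - 5 \sqrt{11}\right)\right)^{2} = - 6 \left(5 - 5 \sqrt{11}\right)^{2} \approx -805.01$)
$\left(-32 + F\right) \left(-108\right) = \left(-32 - \left(1800 - 300 \sqrt{11}\right)\right) \left(-108\right) = \left(-1832 + 300 \sqrt{11}\right) \left(-108\right) = 197856 - 32400 \sqrt{11}$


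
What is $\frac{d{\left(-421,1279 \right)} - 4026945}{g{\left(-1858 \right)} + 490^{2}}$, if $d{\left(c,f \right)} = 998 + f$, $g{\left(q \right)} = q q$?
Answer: $- \frac{1006167}{923066} \approx -1.09$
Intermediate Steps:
$g{\left(q \right)} = q^{2}$
$\frac{d{\left(-421,1279 \right)} - 4026945}{g{\left(-1858 \right)} + 490^{2}} = \frac{\left(998 + 1279\right) - 4026945}{\left(-1858\right)^{2} + 490^{2}} = \frac{2277 - 4026945}{3452164 + 240100} = - \frac{4024668}{3692264} = \left(-4024668\right) \frac{1}{3692264} = - \frac{1006167}{923066}$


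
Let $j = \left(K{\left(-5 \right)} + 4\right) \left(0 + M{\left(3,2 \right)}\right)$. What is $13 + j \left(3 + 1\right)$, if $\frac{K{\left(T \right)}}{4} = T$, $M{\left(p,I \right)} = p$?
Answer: $-179$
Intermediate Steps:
$K{\left(T \right)} = 4 T$
$j = -48$ ($j = \left(4 \left(-5\right) + 4\right) \left(0 + 3\right) = \left(-20 + 4\right) 3 = \left(-16\right) 3 = -48$)
$13 + j \left(3 + 1\right) = 13 - 48 \left(3 + 1\right) = 13 - 192 = -179$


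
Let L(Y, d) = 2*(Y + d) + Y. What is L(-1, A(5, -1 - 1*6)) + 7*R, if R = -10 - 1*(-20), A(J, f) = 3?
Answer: 73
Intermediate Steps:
L(Y, d) = 2*d + 3*Y (L(Y, d) = (2*Y + 2*d) + Y = 2*d + 3*Y)
R = 10 (R = -10 + 20 = 10)
L(-1, A(5, -1 - 1*6)) + 7*R = (2*3 + 3*(-1)) + 7*10 = (6 - 3) + 70 = 3 + 70 = 73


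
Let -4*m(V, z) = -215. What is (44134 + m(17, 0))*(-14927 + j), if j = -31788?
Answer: -8256922965/4 ≈ -2.0642e+9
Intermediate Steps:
m(V, z) = 215/4 (m(V, z) = -1/4*(-215) = 215/4)
(44134 + m(17, 0))*(-14927 + j) = (44134 + 215/4)*(-14927 - 31788) = (176751/4)*(-46715) = -8256922965/4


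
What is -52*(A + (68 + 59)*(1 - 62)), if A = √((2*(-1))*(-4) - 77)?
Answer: 402844 - 52*I*√69 ≈ 4.0284e+5 - 431.94*I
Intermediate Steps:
A = I*√69 (A = √(-2*(-4) - 77) = √(8 - 77) = √(-69) = I*√69 ≈ 8.3066*I)
-52*(A + (68 + 59)*(1 - 62)) = -52*(I*√69 + (68 + 59)*(1 - 62)) = -52*(I*√69 + 127*(-61)) = -52*(I*√69 - 7747) = -52*(-7747 + I*√69) = 402844 - 52*I*√69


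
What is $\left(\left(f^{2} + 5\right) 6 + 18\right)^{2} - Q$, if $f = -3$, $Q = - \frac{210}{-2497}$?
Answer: $\frac{25978578}{2497} \approx 10404.0$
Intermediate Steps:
$Q = \frac{210}{2497}$ ($Q = \left(-210\right) \left(- \frac{1}{2497}\right) = \frac{210}{2497} \approx 0.084101$)
$\left(\left(f^{2} + 5\right) 6 + 18\right)^{2} - Q = \left(\left(\left(-3\right)^{2} + 5\right) 6 + 18\right)^{2} - \frac{210}{2497} = \left(\left(9 + 5\right) 6 + 18\right)^{2} - \frac{210}{2497} = \left(14 \cdot 6 + 18\right)^{2} - \frac{210}{2497} = \left(84 + 18\right)^{2} - \frac{210}{2497} = 102^{2} - \frac{210}{2497} = 10404 - \frac{210}{2497} = \frac{25978578}{2497}$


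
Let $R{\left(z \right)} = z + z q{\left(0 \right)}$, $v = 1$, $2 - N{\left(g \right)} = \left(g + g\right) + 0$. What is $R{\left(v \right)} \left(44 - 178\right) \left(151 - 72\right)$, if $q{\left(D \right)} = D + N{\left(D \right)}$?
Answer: $-31758$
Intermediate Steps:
$N{\left(g \right)} = 2 - 2 g$ ($N{\left(g \right)} = 2 - \left(\left(g + g\right) + 0\right) = 2 - \left(2 g + 0\right) = 2 - 2 g$)
$q{\left(D \right)} = 2 - D$ ($q{\left(D \right)} = D - \left(-2 + 2 D\right) = 2 - D$)
$R{\left(z \right)} = 3 z$ ($R{\left(z \right)} = z + z \left(2 - 0\right) = z + z \left(2 + 0\right) = z + z 2 = z + 2 z = 3 z$)
$R{\left(v \right)} \left(44 - 178\right) \left(151 - 72\right) = 3 \cdot 1 \left(44 - 178\right) \left(151 - 72\right) = 3 \left(\left(-134\right) 79\right) = 3 \left(-10586\right) = -31758$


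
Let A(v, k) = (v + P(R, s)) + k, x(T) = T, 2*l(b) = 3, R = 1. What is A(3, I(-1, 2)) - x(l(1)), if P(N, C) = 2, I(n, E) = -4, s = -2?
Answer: -1/2 ≈ -0.50000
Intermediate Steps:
l(b) = 3/2 (l(b) = (1/2)*3 = 3/2)
A(v, k) = 2 + k + v (A(v, k) = (v + 2) + k = (2 + v) + k = 2 + k + v)
A(3, I(-1, 2)) - x(l(1)) = (2 - 4 + 3) - 1*3/2 = 1 - 3/2 = -1/2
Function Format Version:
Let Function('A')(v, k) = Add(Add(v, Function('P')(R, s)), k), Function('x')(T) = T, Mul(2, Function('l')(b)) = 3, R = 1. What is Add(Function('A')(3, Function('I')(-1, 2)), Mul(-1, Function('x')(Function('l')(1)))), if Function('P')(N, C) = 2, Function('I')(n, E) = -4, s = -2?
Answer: Rational(-1, 2) ≈ -0.50000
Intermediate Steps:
Function('l')(b) = Rational(3, 2) (Function('l')(b) = Mul(Rational(1, 2), 3) = Rational(3, 2))
Function('A')(v, k) = Add(2, k, v) (Function('A')(v, k) = Add(Add(v, 2), k) = Add(Add(2, v), k) = Add(2, k, v))
Add(Function('A')(3, Function('I')(-1, 2)), Mul(-1, Function('x')(Function('l')(1)))) = Add(Add(2, -4, 3), Mul(-1, Rational(3, 2))) = Add(1, Rational(-3, 2)) = Rational(-1, 2)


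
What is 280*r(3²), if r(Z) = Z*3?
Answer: 7560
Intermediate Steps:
r(Z) = 3*Z
280*r(3²) = 280*(3*3²) = 280*(3*9) = 280*27 = 7560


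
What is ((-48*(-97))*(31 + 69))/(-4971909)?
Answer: -155200/1657303 ≈ -0.093646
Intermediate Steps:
((-48*(-97))*(31 + 69))/(-4971909) = (4656*100)*(-1/4971909) = 465600*(-1/4971909) = -155200/1657303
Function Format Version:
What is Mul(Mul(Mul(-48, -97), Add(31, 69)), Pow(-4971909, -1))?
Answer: Rational(-155200, 1657303) ≈ -0.093646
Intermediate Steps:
Mul(Mul(Mul(-48, -97), Add(31, 69)), Pow(-4971909, -1)) = Mul(Mul(4656, 100), Rational(-1, 4971909)) = Mul(465600, Rational(-1, 4971909)) = Rational(-155200, 1657303)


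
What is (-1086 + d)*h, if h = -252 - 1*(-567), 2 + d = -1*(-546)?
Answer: -170730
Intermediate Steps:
d = 544 (d = -2 - 1*(-546) = -2 + 546 = 544)
h = 315 (h = -252 + 567 = 315)
(-1086 + d)*h = (-1086 + 544)*315 = -542*315 = -170730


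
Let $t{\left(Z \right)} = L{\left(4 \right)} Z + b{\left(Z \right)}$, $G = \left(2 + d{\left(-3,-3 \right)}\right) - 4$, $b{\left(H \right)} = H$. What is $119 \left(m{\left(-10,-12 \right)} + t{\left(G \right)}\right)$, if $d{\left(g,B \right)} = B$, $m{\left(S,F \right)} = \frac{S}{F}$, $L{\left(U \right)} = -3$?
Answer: $\frac{7735}{6} \approx 1289.2$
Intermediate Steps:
$G = -5$ ($G = \left(2 - 3\right) - 4 = -1 - 4 = -5$)
$t{\left(Z \right)} = - 2 Z$ ($t{\left(Z \right)} = - 3 Z + Z = - 2 Z$)
$119 \left(m{\left(-10,-12 \right)} + t{\left(G \right)}\right) = 119 \left(- \frac{10}{-12} - -10\right) = 119 \left(\left(-10\right) \left(- \frac{1}{12}\right) + 10\right) = 119 \left(\frac{5}{6} + 10\right) = 119 \cdot \frac{65}{6} = \frac{7735}{6}$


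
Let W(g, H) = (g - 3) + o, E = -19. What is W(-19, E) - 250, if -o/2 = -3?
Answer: -266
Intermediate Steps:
o = 6 (o = -2*(-3) = 6)
W(g, H) = 3 + g (W(g, H) = (g - 3) + 6 = (-3 + g) + 6 = 3 + g)
W(-19, E) - 250 = (3 - 19) - 250 = -16 - 250 = -266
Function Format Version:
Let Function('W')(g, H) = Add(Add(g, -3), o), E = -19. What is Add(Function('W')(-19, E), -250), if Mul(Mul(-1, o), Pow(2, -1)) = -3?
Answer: -266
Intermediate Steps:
o = 6 (o = Mul(-2, -3) = 6)
Function('W')(g, H) = Add(3, g) (Function('W')(g, H) = Add(Add(g, -3), 6) = Add(Add(-3, g), 6) = Add(3, g))
Add(Function('W')(-19, E), -250) = Add(Add(3, -19), -250) = Add(-16, -250) = -266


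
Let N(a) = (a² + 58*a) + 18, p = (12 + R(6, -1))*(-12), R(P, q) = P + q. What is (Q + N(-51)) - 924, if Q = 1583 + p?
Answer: 116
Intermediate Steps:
p = -204 (p = (12 + (6 - 1))*(-12) = (12 + 5)*(-12) = 17*(-12) = -204)
Q = 1379 (Q = 1583 - 204 = 1379)
N(a) = 18 + a² + 58*a
(Q + N(-51)) - 924 = (1379 + (18 + (-51)² + 58*(-51))) - 924 = (1379 + (18 + 2601 - 2958)) - 924 = (1379 - 339) - 924 = 1040 - 924 = 116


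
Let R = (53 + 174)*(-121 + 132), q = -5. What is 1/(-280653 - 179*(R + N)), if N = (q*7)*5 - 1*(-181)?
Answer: -1/728690 ≈ -1.3723e-6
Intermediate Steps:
N = 6 (N = -5*7*5 - 1*(-181) = -35*5 + 181 = -175 + 181 = 6)
R = 2497 (R = 227*11 = 2497)
1/(-280653 - 179*(R + N)) = 1/(-280653 - 179*(2497 + 6)) = 1/(-280653 - 179*2503) = 1/(-280653 - 448037) = 1/(-728690) = -1/728690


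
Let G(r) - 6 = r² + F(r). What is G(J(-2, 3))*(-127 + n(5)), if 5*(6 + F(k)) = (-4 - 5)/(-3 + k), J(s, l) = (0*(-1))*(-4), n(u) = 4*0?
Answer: -381/5 ≈ -76.200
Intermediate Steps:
n(u) = 0
J(s, l) = 0 (J(s, l) = 0*(-4) = 0)
F(k) = -6 - 9/(5*(-3 + k)) (F(k) = -6 + ((-4 - 5)/(-3 + k))/5 = -6 + (-9/(-3 + k))/5 = -6 - 9/(5*(-3 + k)))
G(r) = 6 + r² + 3*(27 - 10*r)/(5*(-3 + r)) (G(r) = 6 + (r² + 3*(27 - 10*r)/(5*(-3 + r))) = 6 + r² + 3*(27 - 10*r)/(5*(-3 + r)))
G(J(-2, 3))*(-127 + n(5)) = ((-9/5 + 0³ - 3*0²)/(-3 + 0))*(-127 + 0) = ((-9/5 + 0 - 3*0)/(-3))*(-127) = -(-9/5 + 0 + 0)/3*(-127) = -⅓*(-9/5)*(-127) = (⅗)*(-127) = -381/5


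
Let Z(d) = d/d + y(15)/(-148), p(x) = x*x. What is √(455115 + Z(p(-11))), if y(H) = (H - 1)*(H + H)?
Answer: √623049919/37 ≈ 674.62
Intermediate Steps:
y(H) = 2*H*(-1 + H) (y(H) = (-1 + H)*(2*H) = 2*H*(-1 + H))
p(x) = x²
Z(d) = -68/37 (Z(d) = d/d + (2*15*(-1 + 15))/(-148) = 1 + (2*15*14)*(-1/148) = 1 + 420*(-1/148) = 1 - 105/37 = -68/37)
√(455115 + Z(p(-11))) = √(455115 - 68/37) = √(16839187/37) = √623049919/37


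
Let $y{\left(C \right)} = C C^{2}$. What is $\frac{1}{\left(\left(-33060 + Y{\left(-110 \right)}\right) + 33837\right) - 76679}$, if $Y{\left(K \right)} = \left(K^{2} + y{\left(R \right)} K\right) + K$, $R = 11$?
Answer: $- \frac{1}{210322} \approx -4.7546 \cdot 10^{-6}$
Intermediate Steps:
$y{\left(C \right)} = C^{3}$
$Y{\left(K \right)} = K^{2} + 1332 K$ ($Y{\left(K \right)} = \left(K^{2} + 11^{3} K\right) + K = \left(K^{2} + 1331 K\right) + K = K^{2} + 1332 K$)
$\frac{1}{\left(\left(-33060 + Y{\left(-110 \right)}\right) + 33837\right) - 76679} = \frac{1}{\left(\left(-33060 - 110 \left(1332 - 110\right)\right) + 33837\right) - 76679} = \frac{1}{\left(\left(-33060 - 134420\right) + 33837\right) - 76679} = \frac{1}{\left(-167480 + 33837\right) - 76679} = \frac{1}{-133643 - 76679} = \frac{1}{-210322} = - \frac{1}{210322}$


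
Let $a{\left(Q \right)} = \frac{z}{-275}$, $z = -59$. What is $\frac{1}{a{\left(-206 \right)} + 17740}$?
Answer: $\frac{275}{4878559} \approx 5.6369 \cdot 10^{-5}$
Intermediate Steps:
$a{\left(Q \right)} = \frac{59}{275}$ ($a{\left(Q \right)} = - \frac{59}{-275} = \left(-59\right) \left(- \frac{1}{275}\right) = \frac{59}{275}$)
$\frac{1}{a{\left(-206 \right)} + 17740} = \frac{1}{\frac{59}{275} + 17740} = \frac{1}{\frac{4878559}{275}} = \frac{275}{4878559}$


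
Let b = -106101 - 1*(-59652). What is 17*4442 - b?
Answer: 121963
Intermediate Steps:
b = -46449 (b = -106101 + 59652 = -46449)
17*4442 - b = 17*4442 - 1*(-46449) = 75514 + 46449 = 121963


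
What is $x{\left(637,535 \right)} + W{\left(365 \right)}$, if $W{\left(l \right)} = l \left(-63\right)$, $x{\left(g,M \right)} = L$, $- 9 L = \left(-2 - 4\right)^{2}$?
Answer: $-22999$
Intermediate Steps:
$L = -4$ ($L = - \frac{\left(-2 - 4\right)^{2}}{9} = - \frac{\left(-6\right)^{2}}{9} = \left(- \frac{1}{9}\right) 36 = -4$)
$x{\left(g,M \right)} = -4$
$W{\left(l \right)} = - 63 l$
$x{\left(637,535 \right)} + W{\left(365 \right)} = -4 - 22995 = -22999$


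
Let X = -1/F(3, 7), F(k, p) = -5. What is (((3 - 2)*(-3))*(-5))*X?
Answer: 3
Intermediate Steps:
X = ⅕ (X = -1/(-5) = -1*(-⅕) = ⅕ ≈ 0.20000)
(((3 - 2)*(-3))*(-5))*X = (((3 - 2)*(-3))*(-5))*(⅕) = ((1*(-3))*(-5))*(⅕) = -3*(-5)*(⅕) = 15*(⅕) = 3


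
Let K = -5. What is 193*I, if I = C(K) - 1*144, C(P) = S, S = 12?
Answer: -25476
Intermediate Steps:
C(P) = 12
I = -132 (I = 12 - 1*144 = 12 - 144 = -132)
193*I = 193*(-132) = -25476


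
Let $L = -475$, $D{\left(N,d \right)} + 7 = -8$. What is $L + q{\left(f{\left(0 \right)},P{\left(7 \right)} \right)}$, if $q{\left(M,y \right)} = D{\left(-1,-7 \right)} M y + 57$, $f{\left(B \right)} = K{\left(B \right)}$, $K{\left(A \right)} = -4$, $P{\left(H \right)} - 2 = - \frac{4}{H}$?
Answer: $- \frac{2326}{7} \approx -332.29$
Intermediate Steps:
$D{\left(N,d \right)} = -15$ ($D{\left(N,d \right)} = -7 - 8 = -15$)
$P{\left(H \right)} = 2 - \frac{4}{H}$
$f{\left(B \right)} = -4$
$q{\left(M,y \right)} = 57 - 15 M y$ ($q{\left(M,y \right)} = - 15 M y + 57 = 57 - 15 M y$)
$L + q{\left(f{\left(0 \right)},P{\left(7 \right)} \right)} = -475 - \left(-57 - 60 \left(2 - \frac{4}{7}\right)\right) = -475 - \left(-57 - \frac{600}{7}\right) = -475 + \left(57 + \frac{600}{7}\right) = -475 + \frac{999}{7} = - \frac{2326}{7}$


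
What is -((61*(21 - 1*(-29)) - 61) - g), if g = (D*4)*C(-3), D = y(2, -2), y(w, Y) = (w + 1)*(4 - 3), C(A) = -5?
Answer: -3049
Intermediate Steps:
y(w, Y) = 1 + w (y(w, Y) = (1 + w)*1 = 1 + w)
D = 3 (D = 1 + 2 = 3)
g = -60 (g = (3*4)*(-5) = 12*(-5) = -60)
-((61*(21 - 1*(-29)) - 61) - g) = -((61*(21 - 1*(-29)) - 61) - 1*(-60)) = -((61*(21 + 29) - 61) + 60) = -((61*50 - 61) + 60) = -((3050 - 61) + 60) = -(2989 + 60) = -1*3049 = -3049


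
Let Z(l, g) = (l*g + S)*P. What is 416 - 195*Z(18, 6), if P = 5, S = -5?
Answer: -100009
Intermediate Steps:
Z(l, g) = -25 + 5*g*l (Z(l, g) = (l*g - 5)*5 = (g*l - 5)*5 = (-5 + g*l)*5 = -25 + 5*g*l)
416 - 195*Z(18, 6) = 416 - 195*(-25 + 5*6*18) = 416 - 195*(-25 + 540) = 416 - 195*515 = 416 - 100425 = -100009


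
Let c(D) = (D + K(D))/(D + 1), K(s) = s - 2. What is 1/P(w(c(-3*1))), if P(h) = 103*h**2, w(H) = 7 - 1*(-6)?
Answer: 1/17407 ≈ 5.7448e-5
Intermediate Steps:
K(s) = -2 + s
c(D) = (-2 + 2*D)/(1 + D) (c(D) = (D + (-2 + D))/(D + 1) = (-2 + 2*D)/(1 + D))
w(H) = 13 (w(H) = 7 + 6 = 13)
1/P(w(c(-3*1))) = 1/(103*13**2) = 1/(103*169) = 1/17407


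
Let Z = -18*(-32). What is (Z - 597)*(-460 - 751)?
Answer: 25431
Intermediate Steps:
Z = 576
(Z - 597)*(-460 - 751) = (576 - 597)*(-460 - 751) = -21*(-1211) = 25431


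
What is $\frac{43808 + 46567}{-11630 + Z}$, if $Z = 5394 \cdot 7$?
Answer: $\frac{90375}{26128} \approx 3.4589$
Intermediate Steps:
$Z = 37758$
$\frac{43808 + 46567}{-11630 + Z} = \frac{43808 + 46567}{-11630 + 37758} = \frac{90375}{26128}$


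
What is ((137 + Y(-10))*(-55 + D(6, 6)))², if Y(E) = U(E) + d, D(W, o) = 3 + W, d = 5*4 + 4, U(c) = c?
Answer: 48246916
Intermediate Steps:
d = 24 (d = 20 + 4 = 24)
Y(E) = 24 + E (Y(E) = E + 24 = 24 + E)
((137 + Y(-10))*(-55 + D(6, 6)))² = ((137 + (24 - 10))*(-55 + (3 + 6)))² = ((137 + 14)*(-55 + 9))² = (151*(-46))² = (-6946)² = 48246916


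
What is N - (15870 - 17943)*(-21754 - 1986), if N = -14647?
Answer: -49227667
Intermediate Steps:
N - (15870 - 17943)*(-21754 - 1986) = -14647 - (15870 - 17943)*(-21754 - 1986) = -14647 - (-2073)*(-23740) = -14647 - 1*49213020 = -14647 - 49213020 = -49227667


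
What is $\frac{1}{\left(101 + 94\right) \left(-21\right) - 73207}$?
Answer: $- \frac{1}{77302} \approx -1.2936 \cdot 10^{-5}$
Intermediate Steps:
$\frac{1}{\left(101 + 94\right) \left(-21\right) - 73207} = \frac{1}{195 \left(-21\right) - 73207} = \frac{1}{-4095 - 73207} = \frac{1}{-77302} = - \frac{1}{77302}$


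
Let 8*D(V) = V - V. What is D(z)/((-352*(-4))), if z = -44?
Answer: 0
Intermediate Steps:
D(V) = 0 (D(V) = (V - V)/8 = (⅛)*0 = 0)
D(z)/((-352*(-4))) = 0/((-352*(-4))) = 0/1408 = 0*(1/1408) = 0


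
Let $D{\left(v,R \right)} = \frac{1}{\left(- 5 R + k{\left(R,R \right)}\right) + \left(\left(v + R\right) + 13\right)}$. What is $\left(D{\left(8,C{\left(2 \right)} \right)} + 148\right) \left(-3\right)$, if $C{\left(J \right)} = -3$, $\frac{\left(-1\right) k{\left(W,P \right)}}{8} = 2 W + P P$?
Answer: $- \frac{1333}{3} \approx -444.33$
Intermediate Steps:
$k{\left(W,P \right)} = - 16 W - 8 P^{2}$ ($k{\left(W,P \right)} = - 8 \left(2 W + P P\right) = - 8 \left(2 W + P^{2}\right) = - 8 \left(P^{2} + 2 W\right) = - 16 W - 8 P^{2}$)
$D{\left(v,R \right)} = \frac{1}{13 + v - 20 R - 8 R^{2}}$ ($D{\left(v,R \right)} = \frac{1}{\left(- 5 R - \left(8 R^{2} + 16 R\right)\right) + \left(\left(v + R\right) + 13\right)} = \frac{1}{\left(- 21 R - 8 R^{2}\right) + \left(\left(R + v\right) + 13\right)} = \frac{1}{\left(- 21 R - 8 R^{2}\right) + \left(13 + R + v\right)} = \frac{1}{13 + v - 20 R - 8 R^{2}}$)
$\left(D{\left(8,C{\left(2 \right)} \right)} + 148\right) \left(-3\right) = \left(\frac{1}{13 + 8 - -60 - 8 \left(-3\right)^{2}} + 148\right) \left(-3\right) = \left(\frac{1}{13 + 8 + 60 - 72} + 148\right) \left(-3\right) = \left(\frac{1}{9} + 148\right) \left(-3\right) = \frac{1333}{9} \left(-3\right) = - \frac{1333}{3}$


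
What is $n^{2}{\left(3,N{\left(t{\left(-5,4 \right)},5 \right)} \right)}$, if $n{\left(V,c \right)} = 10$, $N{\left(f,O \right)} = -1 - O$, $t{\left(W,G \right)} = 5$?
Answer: $100$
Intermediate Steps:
$n^{2}{\left(3,N{\left(t{\left(-5,4 \right)},5 \right)} \right)} = 10^{2} = 100$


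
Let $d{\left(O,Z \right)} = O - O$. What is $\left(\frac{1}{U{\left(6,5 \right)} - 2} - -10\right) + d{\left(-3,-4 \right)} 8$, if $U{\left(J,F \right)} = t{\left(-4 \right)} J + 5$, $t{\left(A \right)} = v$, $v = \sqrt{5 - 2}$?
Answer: $\frac{329}{33} + \frac{2 \sqrt{3}}{33} \approx 10.075$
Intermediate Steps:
$v = \sqrt{3} \approx 1.732$
$t{\left(A \right)} = \sqrt{3}$
$d{\left(O,Z \right)} = 0$
$U{\left(J,F \right)} = 5 + J \sqrt{3}$ ($U{\left(J,F \right)} = \sqrt{3} J + 5 = J \sqrt{3} + 5 = 5 + J \sqrt{3}$)
$\left(\frac{1}{U{\left(6,5 \right)} - 2} - -10\right) + d{\left(-3,-4 \right)} 8 = \left(\frac{1}{\left(5 + 6 \sqrt{3}\right) - 2} - -10\right) + 0 \cdot 8 = \left(\frac{1}{3 + 6 \sqrt{3}} + 10\right) + 0 = \left(10 + \frac{1}{3 + 6 \sqrt{3}}\right) + 0 = 10 + \frac{1}{3 + 6 \sqrt{3}}$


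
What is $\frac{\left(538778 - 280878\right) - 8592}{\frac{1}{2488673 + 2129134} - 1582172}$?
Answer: $- \frac{1151256227556}{7306164936803} \approx -0.15757$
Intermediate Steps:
$\frac{\left(538778 - 280878\right) - 8592}{\frac{1}{2488673 + 2129134} - 1582172} = \frac{257900 - 8592}{\frac{1}{4617807} - 1582172} = \frac{249308}{\frac{1}{4617807} - 1582172} = \frac{249308}{- \frac{7306164936803}{4617807}} = 249308 \left(- \frac{4617807}{7306164936803}\right) = - \frac{1151256227556}{7306164936803}$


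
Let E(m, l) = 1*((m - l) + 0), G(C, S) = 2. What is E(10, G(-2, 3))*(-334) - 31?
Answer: -2703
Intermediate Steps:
E(m, l) = m - l (E(m, l) = 1*(m - l) = m - l)
E(10, G(-2, 3))*(-334) - 31 = (10 - 1*2)*(-334) - 31 = (10 - 2)*(-334) - 31 = 8*(-334) - 31 = -2672 - 31 = -2703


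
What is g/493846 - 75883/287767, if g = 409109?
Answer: 80253553585/142112581882 ≈ 0.56472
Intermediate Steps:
g/493846 - 75883/287767 = 409109/493846 - 75883/287767 = 80253553585/142112581882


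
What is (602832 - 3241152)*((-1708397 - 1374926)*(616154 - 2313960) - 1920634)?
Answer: -13811294850999137280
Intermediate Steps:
(602832 - 3241152)*((-1708397 - 1374926)*(616154 - 2313960) - 1920634) = -2638320*(-3083323*(-1697806) - 1920634) = -2638320*(5234884289338 - 1920634) = -2638320*5234882368704 = -13811294850999137280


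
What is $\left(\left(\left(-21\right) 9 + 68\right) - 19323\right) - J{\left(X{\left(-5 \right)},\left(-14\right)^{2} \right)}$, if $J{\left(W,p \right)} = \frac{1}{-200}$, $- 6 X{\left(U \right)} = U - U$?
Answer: $- \frac{3888799}{200} \approx -19444.0$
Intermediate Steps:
$X{\left(U \right)} = 0$ ($X{\left(U \right)} = - \frac{U - U}{6} = \left(- \frac{1}{6}\right) 0 = 0$)
$J{\left(W,p \right)} = - \frac{1}{200}$
$\left(\left(\left(-21\right) 9 + 68\right) - 19323\right) - J{\left(X{\left(-5 \right)},\left(-14\right)^{2} \right)} = \left(\left(\left(-21\right) 9 + 68\right) - 19323\right) - - \frac{1}{200} = \left(\left(-189 + 68\right) - 19323\right) + \frac{1}{200} = \left(-121 - 19323\right) + \frac{1}{200} = -19444 + \frac{1}{200} = - \frac{3888799}{200}$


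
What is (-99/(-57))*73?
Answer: 2409/19 ≈ 126.79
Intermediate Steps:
(-99/(-57))*73 = -1/57*(-99)*73 = (33/19)*73 = 2409/19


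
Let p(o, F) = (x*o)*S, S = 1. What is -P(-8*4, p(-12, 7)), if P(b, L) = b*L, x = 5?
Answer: -1920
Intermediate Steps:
p(o, F) = 5*o (p(o, F) = (5*o)*1 = 5*o)
P(b, L) = L*b
-P(-8*4, p(-12, 7)) = -5*(-12)*(-8*4) = -(-60)*(-32) = -1*1920 = -1920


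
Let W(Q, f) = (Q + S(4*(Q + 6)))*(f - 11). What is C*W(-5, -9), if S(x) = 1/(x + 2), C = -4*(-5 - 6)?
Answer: 12760/3 ≈ 4253.3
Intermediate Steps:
C = 44 (C = -4*(-11) = 44)
S(x) = 1/(2 + x)
W(Q, f) = (-11 + f)*(Q + 1/(26 + 4*Q)) (W(Q, f) = (Q + 1/(2 + 4*(Q + 6)))*(f - 11) = (Q + 1/(2 + 4*(6 + Q)))*(-11 + f) = (Q + 1/(2 + (24 + 4*Q)))*(-11 + f) = (Q + 1/(26 + 4*Q))*(-11 + f) = (-11 + f)*(Q + 1/(26 + 4*Q)))
C*W(-5, -9) = 44*((-11 - 9 + 2*(-5)*(-11 - 9)*(13 + 2*(-5)))/(2*(13 + 2*(-5)))) = 44*((-11 - 9 + 2*(-5)*(-20)*(13 - 10))/(2*(13 - 10))) = 44*((1/2)*(-11 - 9 + 2*(-5)*(-20)*3)/3) = 44*((1/2)*(1/3)*(-11 - 9 + 600)) = 44*((1/2)*(1/3)*580) = 44*(290/3) = 12760/3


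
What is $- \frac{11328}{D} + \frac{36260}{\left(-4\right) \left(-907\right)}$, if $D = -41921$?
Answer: $\frac{390288361}{38022347} \approx 10.265$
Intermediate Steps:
$- \frac{11328}{D} + \frac{36260}{\left(-4\right) \left(-907\right)} = - \frac{11328}{-41921} + \frac{36260}{\left(-4\right) \left(-907\right)} = \left(-11328\right) \left(- \frac{1}{41921}\right) + \frac{36260}{3628} = \frac{11328}{41921} + 36260 \cdot \frac{1}{3628} = \frac{11328}{41921} + \frac{9065}{907} = \frac{390288361}{38022347}$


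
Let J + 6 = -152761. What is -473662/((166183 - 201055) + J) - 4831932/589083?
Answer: -209210885534/36844981679 ≈ -5.6781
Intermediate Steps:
J = -152767 (J = -6 - 152761 = -152767)
-473662/((166183 - 201055) + J) - 4831932/589083 = -473662/((166183 - 201055) - 152767) - 4831932/589083 = -473662/(-34872 - 152767) - 4831932*1/589083 = -473662/(-187639) - 1610644/196361 = -473662*(-1/187639) - 1610644/196361 = 473662/187639 - 1610644/196361 = -209210885534/36844981679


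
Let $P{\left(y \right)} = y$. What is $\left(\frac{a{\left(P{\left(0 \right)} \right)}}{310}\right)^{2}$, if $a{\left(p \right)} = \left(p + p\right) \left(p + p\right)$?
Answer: $0$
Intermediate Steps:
$a{\left(p \right)} = 4 p^{2}$ ($a{\left(p \right)} = 2 p 2 p = 4 p^{2}$)
$\left(\frac{a{\left(P{\left(0 \right)} \right)}}{310}\right)^{2} = \left(\frac{4 \cdot 0^{2}}{310}\right)^{2} = \left(4 \cdot 0 \cdot \frac{1}{310}\right)^{2} = \left(0 \cdot \frac{1}{310}\right)^{2} = 0^{2} = 0$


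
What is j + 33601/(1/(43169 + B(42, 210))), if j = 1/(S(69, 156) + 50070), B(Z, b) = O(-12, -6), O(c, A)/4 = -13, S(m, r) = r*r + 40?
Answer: 107855452803383/74446 ≈ 1.4488e+9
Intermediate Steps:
S(m, r) = 40 + r² (S(m, r) = r² + 40 = 40 + r²)
O(c, A) = -52 (O(c, A) = 4*(-13) = -52)
B(Z, b) = -52
j = 1/74446 (j = 1/((40 + 156²) + 50070) = 1/((40 + 24336) + 50070) = 1/(24376 + 50070) = 1/74446 ≈ 1.3433e-5)
j + 33601/(1/(43169 + B(42, 210))) = 1/74446 + 33601/(1/(43169 - 52)) = 1/74446 + 33601/(1/43117) = 1/74446 + 33601*43117 = 1/74446 + 1448774317 = 107855452803383/74446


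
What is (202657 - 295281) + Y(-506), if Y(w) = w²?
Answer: 163412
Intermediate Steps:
(202657 - 295281) + Y(-506) = (202657 - 295281) + (-506)² = -92624 + 256036 = 163412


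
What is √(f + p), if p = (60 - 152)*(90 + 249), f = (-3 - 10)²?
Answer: I*√31019 ≈ 176.12*I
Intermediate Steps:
f = 169 (f = (-13)² = 169)
p = -31188 (p = -92*339 = -31188)
√(f + p) = √(169 - 31188) = √(-31019) = I*√31019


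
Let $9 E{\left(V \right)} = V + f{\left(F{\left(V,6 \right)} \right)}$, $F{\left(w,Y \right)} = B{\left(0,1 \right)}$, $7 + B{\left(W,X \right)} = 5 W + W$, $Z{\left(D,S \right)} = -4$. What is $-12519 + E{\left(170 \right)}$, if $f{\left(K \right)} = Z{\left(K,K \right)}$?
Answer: $- \frac{112505}{9} \approx -12501.0$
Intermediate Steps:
$B{\left(W,X \right)} = -7 + 6 W$ ($B{\left(W,X \right)} = -7 + \left(5 W + W\right) = -7 + 6 W$)
$F{\left(w,Y \right)} = -7$ ($F{\left(w,Y \right)} = -7 + 6 \cdot 0 = -7 + 0 = -7$)
$f{\left(K \right)} = -4$
$E{\left(V \right)} = - \frac{4}{9} + \frac{V}{9}$ ($E{\left(V \right)} = \frac{V - 4}{9} = \frac{-4 + V}{9} = - \frac{4}{9} + \frac{V}{9}$)
$-12519 + E{\left(170 \right)} = -12519 + \left(- \frac{4}{9} + \frac{1}{9} \cdot 170\right) = -12519 + \left(- \frac{4}{9} + \frac{170}{9}\right) = -12519 + \frac{166}{9} = - \frac{112505}{9}$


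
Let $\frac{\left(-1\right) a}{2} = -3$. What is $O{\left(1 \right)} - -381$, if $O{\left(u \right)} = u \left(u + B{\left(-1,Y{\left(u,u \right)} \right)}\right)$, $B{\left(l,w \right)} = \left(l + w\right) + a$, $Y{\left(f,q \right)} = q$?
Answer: $388$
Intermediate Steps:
$a = 6$ ($a = \left(-2\right) \left(-3\right) = 6$)
$B{\left(l,w \right)} = 6 + l + w$ ($B{\left(l,w \right)} = \left(l + w\right) + 6 = 6 + l + w$)
$O{\left(u \right)} = u \left(5 + 2 u\right)$ ($O{\left(u \right)} = u \left(u + \left(6 - 1 + u\right)\right) = u \left(u + \left(5 + u\right)\right) = u \left(5 + 2 u\right)$)
$O{\left(1 \right)} - -381 = 1 \left(5 + 2 \cdot 1\right) - -381 = 1 \left(5 + 2\right) + 381 = 1 \cdot 7 + 381 = 7 + 381 = 388$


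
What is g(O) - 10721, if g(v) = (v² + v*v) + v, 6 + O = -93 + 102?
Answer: -10700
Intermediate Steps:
O = 3 (O = -6 + (-93 + 102) = -6 + 9 = 3)
g(v) = v + 2*v² (g(v) = (v² + v²) + v = 2*v² + v = v + 2*v²)
g(O) - 10721 = 3*(1 + 2*3) - 10721 = 3*(1 + 6) - 10721 = 3*7 - 10721 = 21 - 10721 = -10700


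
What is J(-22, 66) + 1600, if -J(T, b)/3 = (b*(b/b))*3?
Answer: 1006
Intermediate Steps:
J(T, b) = -9*b (J(T, b) = -3*b*(b/b)*3 = -3*b*1*3 = -3*b*3 = -9*b)
J(-22, 66) + 1600 = -9*66 + 1600 = -594 + 1600 = 1006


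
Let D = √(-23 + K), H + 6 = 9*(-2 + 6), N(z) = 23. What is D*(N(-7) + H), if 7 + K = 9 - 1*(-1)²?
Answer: 53*I*√22 ≈ 248.59*I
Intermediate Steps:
K = 1 (K = -7 + (9 - 1*(-1)²) = -7 + (9 - 1*1) = -7 + (9 - 1) = -7 + 8 = 1)
H = 30 (H = -6 + 9*(-2 + 6) = -6 + 9*4 = -6 + 36 = 30)
D = I*√22 (D = √(-23 + 1) = √(-22) = I*√22 ≈ 4.6904*I)
D*(N(-7) + H) = (I*√22)*(23 + 30) = (I*√22)*53 = 53*I*√22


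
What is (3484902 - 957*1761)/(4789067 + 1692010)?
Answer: 599875/2160359 ≈ 0.27767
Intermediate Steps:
(3484902 - 957*1761)/(4789067 + 1692010) = (3484902 - 1685277)/6481077 = 1799625*(1/6481077) = 599875/2160359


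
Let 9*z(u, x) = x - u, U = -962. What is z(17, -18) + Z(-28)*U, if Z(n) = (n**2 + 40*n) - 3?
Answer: 2935027/9 ≈ 3.2611e+5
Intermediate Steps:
z(u, x) = -u/9 + x/9 (z(u, x) = (x - u)/9 = -u/9 + x/9)
Z(n) = -3 + n**2 + 40*n
z(17, -18) + Z(-28)*U = (-1/9*17 + (1/9)*(-18)) + (-3 + (-28)**2 + 40*(-28))*(-962) = (-17/9 - 2) + (-3 + 784 - 1120)*(-962) = -35/9 - 339*(-962) = -35/9 + 326118 = 2935027/9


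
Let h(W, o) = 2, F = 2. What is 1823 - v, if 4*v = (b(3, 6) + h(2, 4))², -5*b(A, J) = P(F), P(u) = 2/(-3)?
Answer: 409919/225 ≈ 1821.9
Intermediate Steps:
P(u) = -⅔ (P(u) = 2*(-⅓) = -⅔)
b(A, J) = 2/15 (b(A, J) = -⅕*(-⅔) = 2/15)
v = 256/225 (v = (2/15 + 2)²/4 = (32/15)²/4 = (¼)*(1024/225) = 256/225 ≈ 1.1378)
1823 - v = 1823 - 1*256/225 = 1823 - 256/225 = 409919/225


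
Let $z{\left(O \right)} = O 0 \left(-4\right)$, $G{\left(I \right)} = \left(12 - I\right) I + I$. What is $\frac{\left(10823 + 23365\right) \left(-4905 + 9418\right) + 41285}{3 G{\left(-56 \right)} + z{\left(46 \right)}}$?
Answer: $- \frac{154331729}{11592} \approx -13314.0$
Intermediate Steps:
$G{\left(I \right)} = I + I \left(12 - I\right)$ ($G{\left(I \right)} = I \left(12 - I\right) + I = I + I \left(12 - I\right)$)
$z{\left(O \right)} = 0$ ($z{\left(O \right)} = 0 \left(-4\right) = 0$)
$\frac{\left(10823 + 23365\right) \left(-4905 + 9418\right) + 41285}{3 G{\left(-56 \right)} + z{\left(46 \right)}} = \frac{\left(10823 + 23365\right) \left(-4905 + 9418\right) + 41285}{3 \left(- 56 \left(13 - -56\right)\right) + 0} = \frac{34188 \cdot 4513 + 41285}{3 \left(- 56 \left(13 + 56\right)\right) + 0} = \frac{154290444 + 41285}{3 \left(\left(-56\right) 69\right) + 0} = \frac{154331729}{3 \left(-3864\right) + 0} = \frac{154331729}{-11592 + 0} = \frac{154331729}{-11592} = 154331729 \left(- \frac{1}{11592}\right) = - \frac{154331729}{11592}$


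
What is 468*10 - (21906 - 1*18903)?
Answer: 1677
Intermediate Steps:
468*10 - (21906 - 1*18903) = 4680 - (21906 - 18903) = 4680 - 1*3003 = 4680 - 3003 = 1677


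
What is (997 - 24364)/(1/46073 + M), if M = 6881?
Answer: -1076587791/317028314 ≈ -3.3959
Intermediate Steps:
(997 - 24364)/(1/46073 + M) = (997 - 24364)/(1/46073 + 6881) = -23367/(1/46073 + 6881) = -23367/317028314/46073 = -23367*46073/317028314 = -1076587791/317028314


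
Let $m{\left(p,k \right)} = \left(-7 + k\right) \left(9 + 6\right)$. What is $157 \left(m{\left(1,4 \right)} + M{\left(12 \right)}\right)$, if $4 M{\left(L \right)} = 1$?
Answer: $- \frac{28103}{4} \approx -7025.8$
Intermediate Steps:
$M{\left(L \right)} = \frac{1}{4}$ ($M{\left(L \right)} = \frac{1}{4} \cdot 1 = \frac{1}{4}$)
$m{\left(p,k \right)} = -105 + 15 k$ ($m{\left(p,k \right)} = \left(-7 + k\right) 15 = -105 + 15 k$)
$157 \left(m{\left(1,4 \right)} + M{\left(12 \right)}\right) = 157 \left(\left(-105 + 15 \cdot 4\right) + \frac{1}{4}\right) = 157 \left(\left(-105 + 60\right) + \frac{1}{4}\right) = 157 \left(-45 + \frac{1}{4}\right) = 157 \left(- \frac{179}{4}\right) = - \frac{28103}{4}$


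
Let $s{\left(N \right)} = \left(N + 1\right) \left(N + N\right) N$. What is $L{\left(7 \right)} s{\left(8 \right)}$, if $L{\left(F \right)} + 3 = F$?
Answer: $4608$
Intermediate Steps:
$L{\left(F \right)} = -3 + F$
$s{\left(N \right)} = 2 N^{2} \left(1 + N\right)$ ($s{\left(N \right)} = \left(1 + N\right) 2 N N = 2 N \left(1 + N\right) N = 2 N^{2} \left(1 + N\right)$)
$L{\left(7 \right)} s{\left(8 \right)} = \left(-3 + 7\right) 2 \cdot 8^{2} \left(1 + 8\right) = 4 \cdot 2 \cdot 64 \cdot 9 = 4 \cdot 1152 = 4608$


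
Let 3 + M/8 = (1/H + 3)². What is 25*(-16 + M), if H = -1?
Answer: -200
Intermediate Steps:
M = 8 (M = -24 + 8*(1/(-1) + 3)² = -24 + 8*(-1 + 3)² = -24 + 8*2² = -24 + 8*4 = -24 + 32 = 8)
25*(-16 + M) = 25*(-16 + 8) = 25*(-8) = -200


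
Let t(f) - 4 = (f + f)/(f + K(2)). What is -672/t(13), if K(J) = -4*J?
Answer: -1680/23 ≈ -73.043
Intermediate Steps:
t(f) = 4 + 2*f/(-8 + f) (t(f) = 4 + (f + f)/(f - 4*2) = 4 + (2*f)/(f - 8) = 4 + (2*f)/(-8 + f) = 4 + 2*f/(-8 + f))
-672/t(13) = -672*(-8 + 13)/(2*(-16 + 3*13)) = -672*5/(2*(-16 + 39)) = -672/(2*(⅕)*23) = -672/46/5 = -672*5/46 = -1680/23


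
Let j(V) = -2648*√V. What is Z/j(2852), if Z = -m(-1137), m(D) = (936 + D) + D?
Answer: -669*√713/1888024 ≈ -0.0094616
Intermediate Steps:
m(D) = 936 + 2*D
Z = 1338 (Z = -(936 + 2*(-1137)) = -(936 - 2274) = -1*(-1338) = 1338)
Z/j(2852) = 1338/((-5296*√713)) = 1338*(-√713/3776048) = -669*√713/1888024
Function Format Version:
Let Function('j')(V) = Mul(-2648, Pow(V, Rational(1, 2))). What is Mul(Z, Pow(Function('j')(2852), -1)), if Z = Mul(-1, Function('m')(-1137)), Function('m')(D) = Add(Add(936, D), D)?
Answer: Mul(Rational(-669, 1888024), Pow(713, Rational(1, 2))) ≈ -0.0094616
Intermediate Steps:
Function('m')(D) = Add(936, Mul(2, D))
Z = 1338 (Z = Mul(-1, Add(936, Mul(2, -1137))) = Mul(-1, Add(936, -2274)) = Mul(-1, -1338) = 1338)
Mul(Z, Pow(Function('j')(2852), -1)) = Mul(1338, Pow(Mul(-2648, Pow(2852, Rational(1, 2))), -1)) = Mul(1338, Pow(Mul(-2648, Mul(2, Pow(713, Rational(1, 2)))), -1)) = Mul(1338, Pow(Mul(-5296, Pow(713, Rational(1, 2))), -1)) = Mul(1338, Mul(Rational(-1, 3776048), Pow(713, Rational(1, 2)))) = Mul(Rational(-669, 1888024), Pow(713, Rational(1, 2)))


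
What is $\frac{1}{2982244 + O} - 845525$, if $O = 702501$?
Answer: $- \frac{3115544016124}{3684745} \approx -8.4553 \cdot 10^{5}$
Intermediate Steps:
$\frac{1}{2982244 + O} - 845525 = \frac{1}{2982244 + 702501} - 845525 = \frac{1}{3684745} - 845525 = - \frac{3115544016124}{3684745}$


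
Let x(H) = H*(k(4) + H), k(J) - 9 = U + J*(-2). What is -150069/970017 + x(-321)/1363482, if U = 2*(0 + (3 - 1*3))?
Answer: -5832013001/73477817733 ≈ -0.079371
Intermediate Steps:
U = 0 (U = 2*(0 + (3 - 3)) = 2*(0 + 0) = 2*0 = 0)
k(J) = 9 - 2*J (k(J) = 9 + (0 + J*(-2)) = 9 + (0 - 2*J) = 9 - 2*J)
x(H) = H*(1 + H) (x(H) = H*((9 - 2*4) + H) = H*((9 - 8) + H) = H*(1 + H))
-150069/970017 + x(-321)/1363482 = -150069/970017 - 321*(1 - 321)/1363482 = -150069*1/970017 - 321*(-320)*(1/1363482) = -50023/323339 + 102720*(1/1363482) = -50023/323339 + 17120/227247 = -5832013001/73477817733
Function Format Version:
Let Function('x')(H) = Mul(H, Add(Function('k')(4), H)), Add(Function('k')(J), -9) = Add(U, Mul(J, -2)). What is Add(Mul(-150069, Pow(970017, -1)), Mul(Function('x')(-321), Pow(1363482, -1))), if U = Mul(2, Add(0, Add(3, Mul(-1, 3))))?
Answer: Rational(-5832013001, 73477817733) ≈ -0.079371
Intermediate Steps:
U = 0 (U = Mul(2, Add(0, Add(3, -3))) = Mul(2, Add(0, 0)) = Mul(2, 0) = 0)
Function('k')(J) = Add(9, Mul(-2, J)) (Function('k')(J) = Add(9, Add(0, Mul(J, -2))) = Add(9, Add(0, Mul(-2, J))) = Add(9, Mul(-2, J)))
Function('x')(H) = Mul(H, Add(1, H)) (Function('x')(H) = Mul(H, Add(Add(9, Mul(-2, 4)), H)) = Mul(H, Add(Add(9, -8), H)) = Mul(H, Add(1, H)))
Add(Mul(-150069, Pow(970017, -1)), Mul(Function('x')(-321), Pow(1363482, -1))) = Add(Mul(-150069, Pow(970017, -1)), Mul(Mul(-321, Add(1, -321)), Pow(1363482, -1))) = Add(Mul(-150069, Rational(1, 970017)), Mul(Mul(-321, -320), Rational(1, 1363482))) = Add(Rational(-50023, 323339), Mul(102720, Rational(1, 1363482))) = Add(Rational(-50023, 323339), Rational(17120, 227247)) = Rational(-5832013001, 73477817733)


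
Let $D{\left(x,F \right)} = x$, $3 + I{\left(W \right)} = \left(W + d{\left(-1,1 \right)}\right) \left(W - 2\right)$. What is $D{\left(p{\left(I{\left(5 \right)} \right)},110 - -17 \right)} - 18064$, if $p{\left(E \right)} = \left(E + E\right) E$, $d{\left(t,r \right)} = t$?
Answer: $-17902$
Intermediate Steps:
$I{\left(W \right)} = -3 + \left(-1 + W\right) \left(-2 + W\right)$ ($I{\left(W \right)} = -3 + \left(W - 1\right) \left(W - 2\right) = -3 + \left(-1 + W\right) \left(-2 + W\right)$)
$p{\left(E \right)} = 2 E^{2}$ ($p{\left(E \right)} = 2 E E = 2 E^{2}$)
$D{\left(p{\left(I{\left(5 \right)} \right)},110 - -17 \right)} - 18064 = 2 \left(-1 + 5^{2} - 15\right)^{2} - 18064 = 2 \left(-1 + 25 - 15\right)^{2} - 18064 = 2 \cdot 9^{2} - 18064 = 2 \cdot 81 - 18064 = 162 - 18064 = -17902$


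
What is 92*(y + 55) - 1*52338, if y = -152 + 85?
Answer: -53442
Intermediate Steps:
y = -67
92*(y + 55) - 1*52338 = 92*(-67 + 55) - 1*52338 = 92*(-12) - 52338 = -1104 - 52338 = -53442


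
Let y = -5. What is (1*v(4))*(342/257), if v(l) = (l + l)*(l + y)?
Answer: -2736/257 ≈ -10.646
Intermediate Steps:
v(l) = 2*l*(-5 + l) (v(l) = (l + l)*(l - 5) = (2*l)*(-5 + l) = 2*l*(-5 + l))
(1*v(4))*(342/257) = (1*(2*4*(-5 + 4)))*(342/257) = (1*(2*4*(-1)))*(342*(1/257)) = (1*(-8))*(342/257) = -8*342/257 = -2736/257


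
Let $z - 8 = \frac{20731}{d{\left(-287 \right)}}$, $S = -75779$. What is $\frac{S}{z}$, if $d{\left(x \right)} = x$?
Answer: $\frac{21748573}{18435} \approx 1179.7$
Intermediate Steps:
$z = - \frac{18435}{287}$ ($z = 8 + \frac{20731}{-287} = 8 + 20731 \left(- \frac{1}{287}\right) = 8 - \frac{20731}{287} = - \frac{18435}{287} \approx -64.233$)
$\frac{S}{z} = - \frac{75779}{- \frac{18435}{287}} = \left(-75779\right) \left(- \frac{287}{18435}\right) = \frac{21748573}{18435}$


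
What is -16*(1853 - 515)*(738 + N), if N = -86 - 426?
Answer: -4838208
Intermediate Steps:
N = -512
-16*(1853 - 515)*(738 + N) = -16*(1853 - 515)*(738 - 512) = -21408*226 = -16*302388 = -4838208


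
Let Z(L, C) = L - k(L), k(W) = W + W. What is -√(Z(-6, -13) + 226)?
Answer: -2*√58 ≈ -15.232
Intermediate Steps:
k(W) = 2*W
Z(L, C) = -L (Z(L, C) = L - 2*L = -L)
-√(Z(-6, -13) + 226) = -√(-1*(-6) + 226) = -√(6 + 226) = -√232 = -2*√58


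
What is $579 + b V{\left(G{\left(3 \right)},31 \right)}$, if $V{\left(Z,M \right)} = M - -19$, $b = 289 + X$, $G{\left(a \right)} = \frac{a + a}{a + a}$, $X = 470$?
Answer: $38529$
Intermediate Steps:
$G{\left(a \right)} = 1$ ($G{\left(a \right)} = \frac{2 a}{2 a} = 2 a \frac{1}{2 a} = 1$)
$b = 759$ ($b = 289 + 470 = 759$)
$V{\left(Z,M \right)} = 19 + M$ ($V{\left(Z,M \right)} = M + 19 = 19 + M$)
$579 + b V{\left(G{\left(3 \right)},31 \right)} = 579 + 759 \left(19 + 31\right) = 579 + 759 \cdot 50 = 579 + 37950 = 38529$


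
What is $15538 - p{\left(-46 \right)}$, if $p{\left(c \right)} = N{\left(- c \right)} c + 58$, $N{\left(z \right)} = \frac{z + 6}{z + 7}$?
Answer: $\frac{822832}{53} \approx 15525.0$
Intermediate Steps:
$N{\left(z \right)} = \frac{6 + z}{7 + z}$
$p{\left(c \right)} = 58 + \frac{c \left(6 - c\right)}{7 - c}$ ($p{\left(c \right)} = \frac{6 - c}{7 - c} c + 58 = \frac{c \left(6 - c\right)}{7 - c} + 58 = 58 + \frac{c \left(6 - c\right)}{7 - c}$)
$15538 - p{\left(-46 \right)} = 15538 - \frac{-406 + \left(-46\right)^{2} + 52 \left(-46\right)}{-7 - 46} = 15538 - \frac{-406 + 2116 - 2392}{-53} = 15538 - \left(- \frac{1}{53}\right) \left(-682\right) = 15538 - \frac{682}{53} = \frac{822832}{53}$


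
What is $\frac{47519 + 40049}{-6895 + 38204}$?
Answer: $\frac{87568}{31309} \approx 2.7969$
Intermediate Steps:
$\frac{47519 + 40049}{-6895 + 38204} = \frac{87568}{31309}$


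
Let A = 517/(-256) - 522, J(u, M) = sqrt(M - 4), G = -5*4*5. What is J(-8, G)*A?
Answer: -134149*I*sqrt(26)/128 ≈ -5344.0*I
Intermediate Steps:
G = -100 (G = -20*5 = -100)
J(u, M) = sqrt(-4 + M)
A = -134149/256 (A = 517*(-1/256) - 522 = -517/256 - 522 = -134149/256 ≈ -524.02)
J(-8, G)*A = sqrt(-4 - 100)*(-134149/256) = sqrt(-104)*(-134149/256) = (2*I*sqrt(26))*(-134149/256) = -134149*I*sqrt(26)/128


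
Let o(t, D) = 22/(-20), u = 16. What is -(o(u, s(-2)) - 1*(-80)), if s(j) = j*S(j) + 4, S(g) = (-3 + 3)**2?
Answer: -789/10 ≈ -78.900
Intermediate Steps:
S(g) = 0 (S(g) = 0**2 = 0)
s(j) = 4 (s(j) = j*0 + 4 = 0 + 4 = 4)
o(t, D) = -11/10 (o(t, D) = 22*(-1/20) = -11/10)
-(o(u, s(-2)) - 1*(-80)) = -(-11/10 - 1*(-80)) = -(-11/10 + 80) = -1*789/10 = -789/10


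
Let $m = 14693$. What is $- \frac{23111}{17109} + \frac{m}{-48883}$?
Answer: $- \frac{1381117550}{836339247} \approx -1.6514$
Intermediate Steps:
$- \frac{23111}{17109} + \frac{m}{-48883} = - \frac{23111}{17109} + \frac{14693}{-48883} = \left(-23111\right) \frac{1}{17109} + 14693 \left(- \frac{1}{48883}\right) = - \frac{23111}{17109} - \frac{14693}{48883} = - \frac{1381117550}{836339247}$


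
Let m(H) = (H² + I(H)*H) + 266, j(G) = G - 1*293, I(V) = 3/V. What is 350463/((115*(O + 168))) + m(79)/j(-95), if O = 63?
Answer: -6159751/1717870 ≈ -3.5857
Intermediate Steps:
j(G) = -293 + G (j(G) = G - 293 = -293 + G)
m(H) = 269 + H² (m(H) = (H² + (3/H)*H) + 266 = (H² + 3) + 266 = (3 + H²) + 266 = 269 + H²)
350463/((115*(O + 168))) + m(79)/j(-95) = 350463/((115*(63 + 168))) + (269 + 79²)/(-293 - 95) = 350463/((115*231)) + (269 + 6241)/(-388) = 350463/26565 + 6510*(-1/388) = 350463*(1/26565) - 3255/194 = 116821/8855 - 3255/194 = -6159751/1717870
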